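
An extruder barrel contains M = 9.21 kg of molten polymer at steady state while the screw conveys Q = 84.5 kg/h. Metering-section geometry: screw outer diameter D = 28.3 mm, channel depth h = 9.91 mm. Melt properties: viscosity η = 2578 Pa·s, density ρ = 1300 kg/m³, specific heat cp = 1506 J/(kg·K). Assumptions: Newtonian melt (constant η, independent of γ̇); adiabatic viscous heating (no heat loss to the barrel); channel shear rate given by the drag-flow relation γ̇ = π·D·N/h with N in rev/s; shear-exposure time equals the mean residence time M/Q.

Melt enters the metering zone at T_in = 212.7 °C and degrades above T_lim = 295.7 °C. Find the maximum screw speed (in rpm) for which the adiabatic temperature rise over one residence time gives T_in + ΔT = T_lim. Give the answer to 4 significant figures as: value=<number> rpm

Q_s = Q / 3600 = 84.5 / 3600 = 0.0234722 kg/s
t_res = M / Q_s = 9.21 ÷ 0.0234722 = 392.379 s
Geometry in SI: D = 28.3 mm → 0.0283 m, h = 9.91 mm → 0.00991 m
ΔT_a = T_lim − T_in = 295.7 − 212.7 = 83 K
γ̇_max² = ΔT_a·ρ·cp/(η·t_res) = 83·1300·1506/(2578·392.379) = 160.642 s⁻²
γ̇_max = sqrt(160.642) = 12.6744 s⁻¹
N_max = γ̇_max·h / (π·D) = 12.6744 · 0.00991 / (π · 0.0283) = 1.41275 rev/s = 84.7652 rpm

value=84.77 rpm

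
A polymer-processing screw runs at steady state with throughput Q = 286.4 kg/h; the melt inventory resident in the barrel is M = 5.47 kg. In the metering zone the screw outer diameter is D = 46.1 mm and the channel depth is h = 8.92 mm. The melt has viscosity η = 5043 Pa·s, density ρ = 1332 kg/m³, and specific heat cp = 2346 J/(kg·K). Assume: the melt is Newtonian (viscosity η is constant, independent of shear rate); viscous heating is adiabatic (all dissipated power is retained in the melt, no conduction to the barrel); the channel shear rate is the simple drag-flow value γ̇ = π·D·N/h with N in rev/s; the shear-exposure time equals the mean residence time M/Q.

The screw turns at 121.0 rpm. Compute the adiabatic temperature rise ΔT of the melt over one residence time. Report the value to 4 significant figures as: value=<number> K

value=119.0 K

Throughput in SI: Q_s = 286.4 kg/h ÷ 3600 s/h = 0.0795556 kg/s
t_res = M / Q_s = 5.47 ÷ 0.0795556 = 68.757 s
Convert to SI: D = 0.0461 m, h = 0.00892 m, N = 121.0/60 = 2.01667 rev/s
Shear rate: γ̇ = πDN/h = π·0.0461·2.01667/0.00892 = 32.7431 s⁻¹
ΔT = η·γ̇²·t_res/(ρ·cp) = [5043 × 32.7431² × 68.757] / [1332 × 2346] = 118.963 K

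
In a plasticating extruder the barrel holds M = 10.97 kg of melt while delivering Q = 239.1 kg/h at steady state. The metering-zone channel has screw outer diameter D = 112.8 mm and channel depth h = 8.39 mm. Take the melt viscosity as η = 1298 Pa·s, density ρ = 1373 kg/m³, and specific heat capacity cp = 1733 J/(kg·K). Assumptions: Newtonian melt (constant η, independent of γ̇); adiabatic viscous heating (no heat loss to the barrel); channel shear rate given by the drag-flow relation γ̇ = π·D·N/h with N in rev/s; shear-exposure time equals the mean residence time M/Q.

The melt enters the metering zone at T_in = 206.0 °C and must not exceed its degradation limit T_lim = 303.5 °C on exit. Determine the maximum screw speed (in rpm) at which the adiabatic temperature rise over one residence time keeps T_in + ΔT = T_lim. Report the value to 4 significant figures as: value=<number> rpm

Throughput in SI: Q_s = 239.1 kg/h ÷ 3600 s/h = 0.0664167 kg/s
Mean residence time: t_res = M/Q_s = 10.97 kg / 0.0664167 kg/s = 165.169 s
Convert to metres: D = 0.1128 m, h = 0.00839 m
Allowable rise: ΔT_a = T_lim − T_in = 303.5 − 206.0 = 97.5 K
Invert ΔT = ηγ̇²t_res/(ρcp) for γ̇: γ̇_max² = ΔT_a ρ cp / (η t_res) = 97.5·1373·1733 / (1298·165.169) = 1082.11 s⁻²
γ̇_max = sqrt(1082.11) = 32.8954 s⁻¹
Solve γ̇ = πDN/h for N: N_max = γ̇_max·h/(π·D) = 32.8954 × 0.00839 / (π × 0.1128) = 0.778821 rev/s = 46.7293 rpm

value=46.73 rpm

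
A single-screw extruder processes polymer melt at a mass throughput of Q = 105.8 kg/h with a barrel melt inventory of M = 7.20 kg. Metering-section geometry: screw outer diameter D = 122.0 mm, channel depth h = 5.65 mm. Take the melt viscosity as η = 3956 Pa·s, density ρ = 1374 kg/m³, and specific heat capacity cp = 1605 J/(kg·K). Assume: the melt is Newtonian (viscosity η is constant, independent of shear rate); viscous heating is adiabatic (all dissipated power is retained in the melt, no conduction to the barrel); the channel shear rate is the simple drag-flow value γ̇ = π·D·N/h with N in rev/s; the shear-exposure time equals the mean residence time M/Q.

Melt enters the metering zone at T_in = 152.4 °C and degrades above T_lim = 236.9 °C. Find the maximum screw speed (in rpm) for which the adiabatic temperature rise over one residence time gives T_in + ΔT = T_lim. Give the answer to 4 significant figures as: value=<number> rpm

value=12.26 rpm

Q_s = Q / 3600 = 105.8 / 3600 = 0.0293889 kg/s
t_res = M / Q_s = 7.20 ÷ 0.0293889 = 244.991 s
Geometry in SI: D = 122.0 mm → 0.122 m, h = 5.65 mm → 0.00565 m
ΔT_a = T_lim − T_in = 236.9 °C − 152.4 °C = 84.5 K
γ̇_max² = ΔT_a·ρ·cp/(η·t_res) = 84.5·1374·1605/(3956·244.991) = 192.271 s⁻²
γ̇_max = sqrt(192.271) = 13.8662 s⁻¹
Solve γ̇ = πDN/h for N: N_max = γ̇_max·h/(π·D) = 13.8662 × 0.00565 / (π × 0.122) = 0.204407 rev/s = 12.2644 rpm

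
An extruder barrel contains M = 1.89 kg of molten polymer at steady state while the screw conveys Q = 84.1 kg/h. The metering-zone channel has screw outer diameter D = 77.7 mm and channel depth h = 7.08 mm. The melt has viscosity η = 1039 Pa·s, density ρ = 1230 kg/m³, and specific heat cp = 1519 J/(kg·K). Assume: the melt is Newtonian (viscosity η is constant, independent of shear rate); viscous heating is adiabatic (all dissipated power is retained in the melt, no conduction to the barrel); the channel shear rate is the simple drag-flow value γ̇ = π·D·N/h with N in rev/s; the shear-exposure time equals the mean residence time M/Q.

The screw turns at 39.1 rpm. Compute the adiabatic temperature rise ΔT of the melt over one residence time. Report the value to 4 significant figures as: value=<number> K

value=22.71 K

Q_s = Q / 3600 = 84.1 / 3600 = 0.0233611 kg/s
t_res = M / Q_s = 1.89 / 0.0233611 = 80.9037 s
Geometry in metres: D = 77.7 mm → 0.0777 m, h = 7.08 mm → 0.00708 m; screw speed N = 39.1 rpm = 0.651667 rev/s
γ̇ = π·D·N / h = π · 0.0777 · 0.651667 / 0.00708 = 22.4679 s⁻¹
ΔT = η·γ̇²·t_res/(ρ·cp) = [1039 × 22.4679² × 80.9037] / [1230 × 1519] = 22.7116 K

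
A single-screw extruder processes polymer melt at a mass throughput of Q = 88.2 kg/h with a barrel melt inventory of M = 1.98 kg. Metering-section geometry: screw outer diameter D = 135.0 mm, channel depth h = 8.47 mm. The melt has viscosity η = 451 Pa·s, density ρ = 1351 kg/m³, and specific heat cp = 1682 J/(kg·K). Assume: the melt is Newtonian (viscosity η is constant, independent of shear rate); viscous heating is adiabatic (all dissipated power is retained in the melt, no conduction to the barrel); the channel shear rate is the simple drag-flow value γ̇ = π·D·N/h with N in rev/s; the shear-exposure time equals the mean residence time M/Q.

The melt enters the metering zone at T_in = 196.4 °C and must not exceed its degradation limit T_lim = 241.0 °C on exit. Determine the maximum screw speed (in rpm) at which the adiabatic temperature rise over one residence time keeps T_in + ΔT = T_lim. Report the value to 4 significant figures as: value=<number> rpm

value=63.19 rpm

Convert throughput: Q = 88.2 kg/h = 88.2/3600 = 0.0245 kg/s
Mean residence time: t_res = M/Q_s = 1.98 kg / 0.0245 kg/s = 80.8163 s
Convert to metres: D = 0.135 m, h = 0.00847 m
Allowable rise: ΔT_a = T_lim − T_in = 241.0 − 196.4 = 44.6 K
γ̇_max² = ΔT_a·ρ·cp / (η·t_res) = [44.6 × 1351 × 1682] / [451 × 80.8163] = 2780.61 s⁻²
γ̇_max = √2780.61 = 52.7315 s⁻¹
N_max = γ̇_max h / (πD) = 52.7315·0.00847/(π·0.135) = 1.0531 rev/s → ×60 = 63.1861 rpm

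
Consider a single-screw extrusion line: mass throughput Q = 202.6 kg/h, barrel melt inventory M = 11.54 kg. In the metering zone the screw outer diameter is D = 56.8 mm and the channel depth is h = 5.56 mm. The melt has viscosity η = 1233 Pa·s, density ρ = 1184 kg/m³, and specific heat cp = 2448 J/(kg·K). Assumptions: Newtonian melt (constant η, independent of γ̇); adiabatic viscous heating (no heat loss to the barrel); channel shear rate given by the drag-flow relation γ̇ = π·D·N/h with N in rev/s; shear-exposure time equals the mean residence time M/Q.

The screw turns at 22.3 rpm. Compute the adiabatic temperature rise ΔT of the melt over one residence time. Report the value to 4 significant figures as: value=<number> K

value=12.41 K

Throughput in SI: Q_s = 202.6 kg/h ÷ 3600 s/h = 0.0562778 kg/s
t_res = M / Q_s = 11.54 / 0.0562778 = 205.054 s
Geometry in metres: D = 56.8 mm → 0.0568 m, h = 5.56 mm → 0.00556 m; screw speed N = 22.3 rpm = 0.371667 rev/s
γ̇ = π·D·N / h = π · 0.0568 · 0.371667 / 0.00556 = 11.9283 s⁻¹
Adiabatic rise: ΔT = η γ̇² t_res / (ρ cp) = 1233·(11.9283)²·205.054 / (1184·2448) = 12.4115 K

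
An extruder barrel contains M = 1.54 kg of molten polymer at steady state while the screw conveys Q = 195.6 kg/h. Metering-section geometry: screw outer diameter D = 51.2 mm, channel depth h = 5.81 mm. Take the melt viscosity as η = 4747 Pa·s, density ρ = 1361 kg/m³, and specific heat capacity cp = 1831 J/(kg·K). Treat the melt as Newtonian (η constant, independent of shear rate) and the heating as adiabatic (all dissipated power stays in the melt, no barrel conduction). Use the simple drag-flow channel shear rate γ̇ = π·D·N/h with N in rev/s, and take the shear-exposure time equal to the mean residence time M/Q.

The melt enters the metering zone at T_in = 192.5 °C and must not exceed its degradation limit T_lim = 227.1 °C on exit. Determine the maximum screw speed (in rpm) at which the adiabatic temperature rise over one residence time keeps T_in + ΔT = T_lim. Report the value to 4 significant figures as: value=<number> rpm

Q_s = Q / 3600 = 195.6 / 3600 = 0.0543333 kg/s
t_res = M / Q_s = 1.54 / 0.0543333 = 28.3436 s
D = 51.2 mm = 0.0512 m;  h = 5.81 mm = 0.00581 m
ΔT_a = T_lim − T_in = 227.1 °C − 192.5 °C = 34.6 K
γ̇_max² = ΔT_a·ρ·cp / (η·t_res) = [34.6 × 1361 × 1831] / [4747 × 28.3436] = 640.839 s⁻²
γ̇_max = √640.839 = 25.3148 s⁻¹
Solve γ̇ = πDN/h for N: N_max = γ̇_max·h/(π·D) = 25.3148 × 0.00581 / (π × 0.0512) = 0.914389 rev/s = 54.8633 rpm

value=54.86 rpm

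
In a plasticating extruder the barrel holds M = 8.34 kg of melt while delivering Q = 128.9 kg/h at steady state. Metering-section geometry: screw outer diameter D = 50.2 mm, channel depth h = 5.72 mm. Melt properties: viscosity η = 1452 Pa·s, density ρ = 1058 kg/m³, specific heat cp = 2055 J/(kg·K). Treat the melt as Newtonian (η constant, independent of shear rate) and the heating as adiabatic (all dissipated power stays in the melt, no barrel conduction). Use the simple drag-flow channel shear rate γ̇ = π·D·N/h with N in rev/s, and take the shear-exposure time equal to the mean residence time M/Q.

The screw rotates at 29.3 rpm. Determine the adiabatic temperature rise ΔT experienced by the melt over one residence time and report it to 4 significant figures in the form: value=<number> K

value=28.20 K

Q_s = Q / 3600 = 128.9 / 3600 = 0.0358056 kg/s
Mean residence time: t_res = M/Q_s = 8.34 kg / 0.0358056 kg/s = 232.925 s
Convert to SI: D = 0.0502 m, h = 0.00572 m, N = 29.3/60 = 0.488333 rev/s
γ̇ = π·D·N / h = π · 0.0502 · 0.488333 / 0.00572 = 13.464 s⁻¹
ΔT = η·γ̇²·t_res / (ρ·cp) = 1452 · (13.464)² · 232.925 / (1058 · 2055) = 28.1989 K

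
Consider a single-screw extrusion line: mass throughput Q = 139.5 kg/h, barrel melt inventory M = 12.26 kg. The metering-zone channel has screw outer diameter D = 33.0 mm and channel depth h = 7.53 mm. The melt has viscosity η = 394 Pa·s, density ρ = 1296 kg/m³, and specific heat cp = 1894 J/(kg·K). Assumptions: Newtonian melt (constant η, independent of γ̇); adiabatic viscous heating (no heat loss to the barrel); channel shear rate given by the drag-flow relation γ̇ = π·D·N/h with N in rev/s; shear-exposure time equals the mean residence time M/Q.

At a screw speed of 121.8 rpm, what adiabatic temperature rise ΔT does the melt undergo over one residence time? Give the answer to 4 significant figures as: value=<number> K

value=39.67 K

Convert throughput: Q = 139.5 kg/h = 139.5/3600 = 0.03875 kg/s
Mean residence time: t_res = M/Q_s = 12.26 kg / 0.03875 kg/s = 316.387 s
Convert to SI: D = 0.033 m, h = 0.00753 m, N = 121.8/60 = 2.03 rev/s
γ̇ = π·D·N / h = π · 0.033 · 2.03 / 0.00753 = 27.9489 s⁻¹
ΔT = η·γ̇²·t_res / (ρ·cp) = 394 · (27.9489)² · 316.387 / (1296 · 1894) = 39.6698 K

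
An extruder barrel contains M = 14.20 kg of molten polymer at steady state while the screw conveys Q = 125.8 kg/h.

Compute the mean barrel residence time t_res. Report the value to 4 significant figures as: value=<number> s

value=406.4 s

Q_s = Q / 3600 = 125.8 / 3600 = 0.0349444 kg/s
t_res = M / Q_s = 14.20 / 0.0349444 = 406.359 s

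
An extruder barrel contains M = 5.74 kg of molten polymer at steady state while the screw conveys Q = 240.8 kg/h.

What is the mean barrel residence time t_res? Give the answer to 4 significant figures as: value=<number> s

value=85.81 s

Convert throughput: Q = 240.8 kg/h = 240.8/3600 = 0.0668889 kg/s
t_res = M / Q_s = 5.74 ÷ 0.0668889 = 85.814 s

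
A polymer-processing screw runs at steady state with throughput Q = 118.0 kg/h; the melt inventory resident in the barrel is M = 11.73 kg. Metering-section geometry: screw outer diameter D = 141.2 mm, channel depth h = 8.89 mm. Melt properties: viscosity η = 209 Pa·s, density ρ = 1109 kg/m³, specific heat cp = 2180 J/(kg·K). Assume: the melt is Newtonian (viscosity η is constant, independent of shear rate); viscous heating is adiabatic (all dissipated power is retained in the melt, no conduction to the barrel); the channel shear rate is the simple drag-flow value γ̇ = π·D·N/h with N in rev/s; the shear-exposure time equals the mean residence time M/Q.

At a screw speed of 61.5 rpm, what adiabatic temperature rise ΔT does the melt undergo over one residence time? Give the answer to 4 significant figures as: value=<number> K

Convert throughput: Q = 118.0 kg/h = 118.0/3600 = 0.0327778 kg/s
t_res = M / Q_s = 11.73 / 0.0327778 = 357.864 s
Geometry in metres: D = 141.2 mm → 0.1412 m, h = 8.89 mm → 0.00889 m; screw speed N = 61.5 rpm = 1.025 rev/s
γ̇ = π D N / h = (π)(0.1412)(1.025) / 0.00889 = 51.1454 s⁻¹
ΔT = η·γ̇²·t_res/(ρ·cp) = [209 × 51.1454² × 357.864] / [1109 × 2180] = 80.9264 K

value=80.93 K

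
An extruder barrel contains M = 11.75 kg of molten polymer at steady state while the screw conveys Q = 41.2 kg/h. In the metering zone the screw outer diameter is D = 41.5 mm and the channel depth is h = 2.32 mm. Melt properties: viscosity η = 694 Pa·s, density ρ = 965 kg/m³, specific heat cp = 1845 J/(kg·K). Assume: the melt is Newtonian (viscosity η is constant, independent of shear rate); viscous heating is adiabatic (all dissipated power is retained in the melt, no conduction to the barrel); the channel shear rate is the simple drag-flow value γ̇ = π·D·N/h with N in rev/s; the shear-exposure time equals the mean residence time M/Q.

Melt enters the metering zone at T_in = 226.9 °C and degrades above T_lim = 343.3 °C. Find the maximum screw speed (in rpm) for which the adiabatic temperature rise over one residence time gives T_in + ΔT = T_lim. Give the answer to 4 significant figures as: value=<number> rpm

value=18.21 rpm

Throughput in SI: Q_s = 41.2 kg/h ÷ 3600 s/h = 0.0114444 kg/s
t_res = M / Q_s = 11.75 / 0.0114444 = 1026.7 s
D = 41.5 mm = 0.0415 m;  h = 2.32 mm = 0.00232 m
Allowable rise: ΔT_a = T_lim − T_in = 343.3 − 226.9 = 116.4 K
Invert ΔT = ηγ̇²t_res/(ρcp) for γ̇: γ̇_max² = ΔT_a ρ cp / (η t_res) = 116.4·965·1845 / (694·1026.7) = 290.853 s⁻²
γ̇_max = sqrt(290.853) = 17.0544 s⁻¹
N_max = γ̇_max h / (πD) = 17.0544·0.00232/(π·0.0415) = 0.303478 rev/s → ×60 = 18.2087 rpm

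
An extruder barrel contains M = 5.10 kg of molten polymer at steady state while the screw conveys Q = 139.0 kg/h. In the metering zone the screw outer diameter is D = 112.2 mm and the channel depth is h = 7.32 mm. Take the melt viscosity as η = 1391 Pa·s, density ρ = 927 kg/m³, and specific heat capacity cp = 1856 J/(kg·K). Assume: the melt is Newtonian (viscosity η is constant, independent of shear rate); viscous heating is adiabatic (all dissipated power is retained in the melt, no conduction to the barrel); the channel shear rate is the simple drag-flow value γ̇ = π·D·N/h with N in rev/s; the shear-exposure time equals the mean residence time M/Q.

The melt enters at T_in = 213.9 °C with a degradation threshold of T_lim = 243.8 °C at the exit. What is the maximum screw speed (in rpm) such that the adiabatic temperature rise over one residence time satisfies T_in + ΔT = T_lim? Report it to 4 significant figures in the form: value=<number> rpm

value=20.85 rpm

Convert throughput: Q = 139.0 kg/h = 139.0/3600 = 0.0386111 kg/s
t_res = M / Q_s = 5.10 ÷ 0.0386111 = 132.086 s
Convert to metres: D = 0.1122 m, h = 0.00732 m
Allowable rise: ΔT_a = T_lim − T_in = 243.8 − 213.9 = 29.9 K
Invert ΔT = ηγ̇²t_res/(ρcp) for γ̇: γ̇_max² = ΔT_a ρ cp / (η t_res) = 29.9·927·1856 / (1391·132.086) = 279.991 s⁻²
γ̇_max = sqrt(279.991) = 16.7329 s⁻¹
Solve γ̇ = πDN/h for N: N_max = γ̇_max·h/(π·D) = 16.7329 × 0.00732 / (π × 0.1122) = 0.347488 rev/s = 20.8493 rpm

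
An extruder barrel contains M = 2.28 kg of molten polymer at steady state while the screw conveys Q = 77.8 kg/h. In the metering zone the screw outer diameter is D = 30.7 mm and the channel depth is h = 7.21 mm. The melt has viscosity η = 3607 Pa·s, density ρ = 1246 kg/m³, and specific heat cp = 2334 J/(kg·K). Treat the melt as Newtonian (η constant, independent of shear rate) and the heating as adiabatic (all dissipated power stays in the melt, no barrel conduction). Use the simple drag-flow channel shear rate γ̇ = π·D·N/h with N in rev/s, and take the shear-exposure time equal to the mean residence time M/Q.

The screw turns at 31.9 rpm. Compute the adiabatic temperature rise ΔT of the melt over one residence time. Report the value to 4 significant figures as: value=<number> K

value=6.619 K

Convert throughput: Q = 77.8 kg/h = 77.8/3600 = 0.0216111 kg/s
Mean residence time: t_res = M/Q_s = 2.28 kg / 0.0216111 kg/s = 105.501 s
Geometry in metres: D = 30.7 mm → 0.0307 m, h = 7.21 mm → 0.00721 m; screw speed N = 31.9 rpm = 0.531667 rev/s
γ̇ = π D N / h = (π)(0.0307)(0.531667) / 0.00721 = 7.11201 s⁻¹
ΔT = η·γ̇²·t_res/(ρ·cp) = [3607 × 7.11201² × 105.501] / [1246 × 2334] = 6.61866 K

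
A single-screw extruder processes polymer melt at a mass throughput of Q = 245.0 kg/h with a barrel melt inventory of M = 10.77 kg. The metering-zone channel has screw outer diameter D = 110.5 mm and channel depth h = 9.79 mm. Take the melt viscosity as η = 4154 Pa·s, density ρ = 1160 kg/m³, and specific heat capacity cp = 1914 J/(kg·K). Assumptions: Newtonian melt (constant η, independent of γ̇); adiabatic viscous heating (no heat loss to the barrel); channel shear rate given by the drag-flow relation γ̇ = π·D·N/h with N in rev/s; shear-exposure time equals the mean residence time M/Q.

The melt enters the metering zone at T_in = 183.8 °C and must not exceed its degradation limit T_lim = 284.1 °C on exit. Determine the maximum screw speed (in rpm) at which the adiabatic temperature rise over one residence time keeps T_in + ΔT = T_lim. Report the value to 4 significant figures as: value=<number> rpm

value=31.14 rpm

Q_s = Q / 3600 = 245.0 / 3600 = 0.0680556 kg/s
Mean residence time: t_res = M/Q_s = 10.77 kg / 0.0680556 kg/s = 158.253 s
Convert to metres: D = 0.1105 m, h = 0.00979 m
Allowable rise: ΔT_a = T_lim − T_in = 284.1 − 183.8 = 100.3 K
γ̇_max² = ΔT_a·ρ·cp / (η·t_res) = [100.3 × 1160 × 1914] / [4154 × 158.253] = 338.752 s⁻²
γ̇_max = sqrt(338.752) = 18.4052 s⁻¹
N_max = γ̇_max·h / (π·D) = 18.4052 · 0.00979 / (π · 0.1105) = 0.519053 rev/s = 31.1432 rpm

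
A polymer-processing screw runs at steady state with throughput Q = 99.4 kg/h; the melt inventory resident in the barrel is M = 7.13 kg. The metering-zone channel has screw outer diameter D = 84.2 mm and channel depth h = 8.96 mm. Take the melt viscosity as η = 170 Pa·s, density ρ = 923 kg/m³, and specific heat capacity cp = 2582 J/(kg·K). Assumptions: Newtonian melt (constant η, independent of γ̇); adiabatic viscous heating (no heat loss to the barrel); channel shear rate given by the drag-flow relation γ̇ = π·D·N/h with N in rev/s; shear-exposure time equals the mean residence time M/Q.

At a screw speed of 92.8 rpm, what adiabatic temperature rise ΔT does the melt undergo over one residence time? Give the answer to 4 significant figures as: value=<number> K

Q_s = Q / 3600 = 99.4 / 3600 = 0.0276111 kg/s
Mean residence time: t_res = M/Q_s = 7.13 kg / 0.0276111 kg/s = 258.229 s
Geometry in metres: D = 84.2 mm → 0.0842 m, h = 8.96 mm → 0.00896 m; screw speed N = 92.8 rpm = 1.54667 rev/s
γ̇ = π·D·N / h = π · 0.0842 · 1.54667 / 0.00896 = 45.6616 s⁻¹
Adiabatic rise: ΔT = η γ̇² t_res / (ρ cp) = 170·(45.6616)²·258.229 / (923·2582) = 38.4059 K

value=38.41 K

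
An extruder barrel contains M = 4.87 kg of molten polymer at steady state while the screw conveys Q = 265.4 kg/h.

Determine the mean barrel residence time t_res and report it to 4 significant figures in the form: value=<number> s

Convert throughput: Q = 265.4 kg/h = 265.4/3600 = 0.0737222 kg/s
t_res = M / Q_s = 4.87 / 0.0737222 = 66.0588 s

value=66.06 s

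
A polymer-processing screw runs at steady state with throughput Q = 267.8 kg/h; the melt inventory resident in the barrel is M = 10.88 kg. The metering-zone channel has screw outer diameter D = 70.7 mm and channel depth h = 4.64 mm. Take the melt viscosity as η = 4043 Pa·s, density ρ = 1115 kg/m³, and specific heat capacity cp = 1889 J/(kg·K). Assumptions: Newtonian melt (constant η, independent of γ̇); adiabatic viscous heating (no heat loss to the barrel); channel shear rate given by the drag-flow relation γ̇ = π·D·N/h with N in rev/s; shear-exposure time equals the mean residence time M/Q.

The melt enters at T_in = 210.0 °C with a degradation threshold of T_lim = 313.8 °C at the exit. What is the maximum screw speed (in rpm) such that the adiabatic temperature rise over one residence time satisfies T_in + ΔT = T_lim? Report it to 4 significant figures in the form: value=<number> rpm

Throughput in SI: Q_s = 267.8 kg/h ÷ 3600 s/h = 0.0743889 kg/s
t_res = M / Q_s = 10.88 ÷ 0.0743889 = 146.258 s
Geometry in SI: D = 70.7 mm → 0.0707 m, h = 4.64 mm → 0.00464 m
Allowable rise: ΔT_a = T_lim − T_in = 313.8 − 210.0 = 103.8 K
Invert ΔT = ηγ̇²t_res/(ρcp) for γ̇: γ̇_max² = ΔT_a ρ cp / (η t_res) = 103.8·1115·1889 / (4043·146.258) = 369.726 s⁻²
Take the square root: γ̇_max = √(369.726) = 19.2283 s⁻¹
Solve γ̇ = πDN/h for N: N_max = γ̇_max·h/(π·D) = 19.2283 × 0.00464 / (π × 0.0707) = 0.401688 rev/s = 24.1013 rpm

value=24.10 rpm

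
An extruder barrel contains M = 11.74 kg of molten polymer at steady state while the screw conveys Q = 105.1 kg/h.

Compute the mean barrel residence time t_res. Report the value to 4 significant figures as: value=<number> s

value=402.1 s

Convert throughput: Q = 105.1 kg/h = 105.1/3600 = 0.0291944 kg/s
t_res = M / Q_s = 11.74 / 0.0291944 = 402.131 s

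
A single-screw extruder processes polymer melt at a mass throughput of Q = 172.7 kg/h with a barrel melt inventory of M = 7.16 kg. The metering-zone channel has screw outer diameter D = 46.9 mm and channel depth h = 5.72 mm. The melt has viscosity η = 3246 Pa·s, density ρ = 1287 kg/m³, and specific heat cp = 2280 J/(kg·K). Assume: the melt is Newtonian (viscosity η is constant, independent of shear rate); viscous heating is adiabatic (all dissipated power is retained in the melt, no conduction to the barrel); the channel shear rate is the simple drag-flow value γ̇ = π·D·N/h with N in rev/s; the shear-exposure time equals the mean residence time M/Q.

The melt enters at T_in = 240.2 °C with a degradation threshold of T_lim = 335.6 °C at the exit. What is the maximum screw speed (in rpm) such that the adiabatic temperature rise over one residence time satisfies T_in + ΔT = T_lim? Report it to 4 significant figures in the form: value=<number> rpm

value=55.99 rpm

Throughput in SI: Q_s = 172.7 kg/h ÷ 3600 s/h = 0.0479722 kg/s
t_res = M / Q_s = 7.16 ÷ 0.0479722 = 149.253 s
Convert to metres: D = 0.0469 m, h = 0.00572 m
ΔT_a = T_lim − T_in = 335.6 − 240.2 = 95.4 K
Invert ΔT = ηγ̇²t_res/(ρcp) for γ̇: γ̇_max² = ΔT_a ρ cp / (η t_res) = 95.4·1287·2280 / (3246·149.253) = 577.817 s⁻²
γ̇_max = sqrt(577.817) = 24.0378 s⁻¹
Solve γ̇ = πDN/h for N: N_max = γ̇_max·h/(π·D) = 24.0378 × 0.00572 / (π × 0.0469) = 0.933186 rev/s = 55.9912 rpm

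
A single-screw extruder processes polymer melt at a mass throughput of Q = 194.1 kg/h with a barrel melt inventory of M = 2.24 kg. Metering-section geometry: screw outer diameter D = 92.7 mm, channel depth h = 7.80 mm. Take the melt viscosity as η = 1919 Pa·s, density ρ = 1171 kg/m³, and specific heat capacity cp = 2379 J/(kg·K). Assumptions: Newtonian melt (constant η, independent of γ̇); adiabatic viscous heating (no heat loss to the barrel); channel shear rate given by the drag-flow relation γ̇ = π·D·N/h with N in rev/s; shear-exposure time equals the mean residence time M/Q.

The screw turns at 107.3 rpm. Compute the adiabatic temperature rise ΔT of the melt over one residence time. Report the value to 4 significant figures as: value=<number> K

Throughput in SI: Q_s = 194.1 kg/h ÷ 3600 s/h = 0.0539167 kg/s
Mean residence time: t_res = M/Q_s = 2.24 kg / 0.0539167 kg/s = 41.5456 s
Convert to SI: D = 0.0927 m, h = 0.0078 m, N = 107.3/60 = 1.78833 rev/s
γ̇ = π D N / h = (π)(0.0927)(1.78833) / 0.0078 = 66.7703 s⁻¹
Adiabatic rise: ΔT = η γ̇² t_res / (ρ cp) = 1919·(66.7703)²·41.5456 / (1171·2379) = 127.59 K

value=127.6 K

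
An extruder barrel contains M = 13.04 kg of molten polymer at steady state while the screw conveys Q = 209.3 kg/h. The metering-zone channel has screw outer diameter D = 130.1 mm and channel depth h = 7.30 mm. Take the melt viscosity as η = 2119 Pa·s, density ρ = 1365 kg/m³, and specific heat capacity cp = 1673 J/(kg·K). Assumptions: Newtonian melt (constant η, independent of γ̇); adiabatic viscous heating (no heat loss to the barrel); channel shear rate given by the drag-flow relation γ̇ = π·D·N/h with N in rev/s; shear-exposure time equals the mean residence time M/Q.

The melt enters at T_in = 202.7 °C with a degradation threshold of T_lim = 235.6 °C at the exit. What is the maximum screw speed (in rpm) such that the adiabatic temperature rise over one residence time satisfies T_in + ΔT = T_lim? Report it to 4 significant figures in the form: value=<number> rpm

Q_s = Q / 3600 = 209.3 / 3600 = 0.0581389 kg/s
t_res = M / Q_s = 13.04 / 0.0581389 = 224.29 s
Convert to metres: D = 0.1301 m, h = 0.0073 m
ΔT_a = T_lim − T_in = 235.6 °C − 202.7 °C = 32.9 K
Invert ΔT = ηγ̇²t_res/(ρcp) for γ̇: γ̇_max² = ΔT_a ρ cp / (η t_res) = 32.9·1365·1673 / (2119·224.29) = 158.082 s⁻²
Take the square root: γ̇_max = √(158.082) = 12.5731 s⁻¹
N_max = γ̇_max h / (πD) = 12.5731·0.0073/(π·0.1301) = 0.224562 rev/s → ×60 = 13.4737 rpm

value=13.47 rpm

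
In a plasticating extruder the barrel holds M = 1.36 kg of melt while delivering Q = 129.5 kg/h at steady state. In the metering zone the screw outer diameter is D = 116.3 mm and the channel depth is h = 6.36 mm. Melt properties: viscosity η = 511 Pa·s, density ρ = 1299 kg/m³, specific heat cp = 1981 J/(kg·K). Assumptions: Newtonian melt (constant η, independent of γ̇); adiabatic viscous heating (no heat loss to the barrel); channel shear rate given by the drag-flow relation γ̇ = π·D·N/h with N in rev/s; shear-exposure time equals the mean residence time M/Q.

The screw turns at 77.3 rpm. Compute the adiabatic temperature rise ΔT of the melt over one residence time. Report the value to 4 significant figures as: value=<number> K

value=41.12 K

Throughput in SI: Q_s = 129.5 kg/h ÷ 3600 s/h = 0.0359722 kg/s
Mean residence time: t_res = M/Q_s = 1.36 kg / 0.0359722 kg/s = 37.8069 s
Convert to SI: D = 0.1163 m, h = 0.00636 m, N = 77.3/60 = 1.28833 rev/s
γ̇ = π·D·N / h = π · 0.1163 · 1.28833 / 0.00636 = 74.0118 s⁻¹
ΔT = η·γ̇²·t_res / (ρ·cp) = 511 · (74.0118)² · 37.8069 / (1299 · 1981) = 41.1245 K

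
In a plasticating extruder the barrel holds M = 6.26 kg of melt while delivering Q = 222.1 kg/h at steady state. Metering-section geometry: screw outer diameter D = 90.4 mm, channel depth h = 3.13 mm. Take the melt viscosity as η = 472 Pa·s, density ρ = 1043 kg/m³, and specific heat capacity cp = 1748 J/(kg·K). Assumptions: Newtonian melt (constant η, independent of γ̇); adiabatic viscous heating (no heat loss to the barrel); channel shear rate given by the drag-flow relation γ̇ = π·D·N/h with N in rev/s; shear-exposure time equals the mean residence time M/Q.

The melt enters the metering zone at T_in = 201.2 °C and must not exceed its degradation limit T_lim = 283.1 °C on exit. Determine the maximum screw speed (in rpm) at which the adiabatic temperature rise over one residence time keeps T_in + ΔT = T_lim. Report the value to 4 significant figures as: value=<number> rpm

value=36.92 rpm

Q_s = Q / 3600 = 222.1 / 3600 = 0.0616944 kg/s
Mean residence time: t_res = M/Q_s = 6.26 kg / 0.0616944 kg/s = 101.468 s
Convert to metres: D = 0.0904 m, h = 0.00313 m
ΔT_a = T_lim − T_in = 283.1 − 201.2 = 81.9 K
γ̇_max² = ΔT_a·ρ·cp / (η·t_res) = [81.9 × 1043 × 1748] / [472 × 101.468] = 3117.74 s⁻²
γ̇_max = sqrt(3117.74) = 55.8367 s⁻¹
N_max = γ̇_max h / (πD) = 55.8367·0.00313/(π·0.0904) = 0.615383 rev/s → ×60 = 36.923 rpm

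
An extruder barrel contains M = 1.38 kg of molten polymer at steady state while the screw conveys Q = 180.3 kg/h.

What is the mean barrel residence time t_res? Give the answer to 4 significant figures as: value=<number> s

value=27.55 s

Q_s = Q / 3600 = 180.3 / 3600 = 0.0500833 kg/s
t_res = M / Q_s = 1.38 ÷ 0.0500833 = 27.5541 s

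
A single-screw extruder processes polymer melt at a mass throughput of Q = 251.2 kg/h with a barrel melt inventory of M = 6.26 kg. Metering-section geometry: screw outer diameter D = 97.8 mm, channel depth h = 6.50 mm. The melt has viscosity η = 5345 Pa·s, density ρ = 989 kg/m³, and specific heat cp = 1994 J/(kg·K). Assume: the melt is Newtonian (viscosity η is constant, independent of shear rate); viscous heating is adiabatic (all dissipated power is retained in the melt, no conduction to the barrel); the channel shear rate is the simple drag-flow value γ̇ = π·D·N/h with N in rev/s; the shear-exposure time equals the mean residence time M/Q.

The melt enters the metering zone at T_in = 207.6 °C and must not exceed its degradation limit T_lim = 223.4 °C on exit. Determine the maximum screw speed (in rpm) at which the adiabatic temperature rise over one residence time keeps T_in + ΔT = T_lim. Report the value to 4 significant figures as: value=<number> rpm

value=10.23 rpm

Q_s = Q / 3600 = 251.2 / 3600 = 0.0697778 kg/s
t_res = M / Q_s = 6.26 / 0.0697778 = 89.7134 s
D = 97.8 mm = 0.0978 m;  h = 6.50 mm = 0.0065 m
ΔT_a = T_lim − T_in = 223.4 − 207.6 = 15.8 K
Invert ΔT = ηγ̇²t_res/(ρcp) for γ̇: γ̇_max² = ΔT_a ρ cp / (η t_res) = 15.8·989·1994 / (5345·89.7134) = 64.9791 s⁻²
Take the square root: γ̇_max = √(64.9791) = 8.06096 s⁻¹
N_max = γ̇_max·h / (π·D) = 8.06096 · 0.0065 / (π · 0.0978) = 0.170534 rev/s = 10.2321 rpm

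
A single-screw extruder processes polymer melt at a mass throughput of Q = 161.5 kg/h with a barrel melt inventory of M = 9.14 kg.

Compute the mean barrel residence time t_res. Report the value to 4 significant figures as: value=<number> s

Convert throughput: Q = 161.5 kg/h = 161.5/3600 = 0.0448611 kg/s
t_res = M / Q_s = 9.14 / 0.0448611 = 203.74 s

value=203.7 s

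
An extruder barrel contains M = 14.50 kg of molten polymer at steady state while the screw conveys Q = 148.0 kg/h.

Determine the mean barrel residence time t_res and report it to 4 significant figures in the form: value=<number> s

value=352.7 s

Throughput in SI: Q_s = 148.0 kg/h ÷ 3600 s/h = 0.0411111 kg/s
Mean residence time: t_res = M/Q_s = 14.50 kg / 0.0411111 kg/s = 352.703 s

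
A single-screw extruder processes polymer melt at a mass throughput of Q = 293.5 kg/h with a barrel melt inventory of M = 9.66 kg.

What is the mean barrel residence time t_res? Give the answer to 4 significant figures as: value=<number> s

Q_s = Q / 3600 = 293.5 / 3600 = 0.0815278 kg/s
Mean residence time: t_res = M/Q_s = 9.66 kg / 0.0815278 kg/s = 118.487 s

value=118.5 s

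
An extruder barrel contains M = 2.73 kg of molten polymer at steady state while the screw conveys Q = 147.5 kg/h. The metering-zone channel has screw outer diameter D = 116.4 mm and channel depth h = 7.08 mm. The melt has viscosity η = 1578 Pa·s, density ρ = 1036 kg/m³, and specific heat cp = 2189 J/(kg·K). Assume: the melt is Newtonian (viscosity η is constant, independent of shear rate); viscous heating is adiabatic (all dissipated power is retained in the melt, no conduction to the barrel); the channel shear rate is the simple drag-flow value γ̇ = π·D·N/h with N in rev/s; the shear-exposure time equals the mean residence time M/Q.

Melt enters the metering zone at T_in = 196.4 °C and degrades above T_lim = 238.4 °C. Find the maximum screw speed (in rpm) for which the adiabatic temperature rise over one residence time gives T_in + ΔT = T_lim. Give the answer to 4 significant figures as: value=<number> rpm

value=34.96 rpm

Throughput in SI: Q_s = 147.5 kg/h ÷ 3600 s/h = 0.0409722 kg/s
t_res = M / Q_s = 2.73 ÷ 0.0409722 = 66.6305 s
D = 116.4 mm = 0.1164 m;  h = 7.08 mm = 0.00708 m
ΔT_a = T_lim − T_in = 238.4 °C − 196.4 °C = 42 K
Invert ΔT = ηγ̇²t_res/(ρcp) for γ̇: γ̇_max² = ΔT_a ρ cp / (η t_res) = 42·1036·2189 / (1578·66.6305) = 905.888 s⁻²
Take the square root: γ̇_max = √(905.888) = 30.098 s⁻¹
N_max = γ̇_max h / (πD) = 30.098·0.00708/(π·0.1164) = 0.58273 rev/s → ×60 = 34.9638 rpm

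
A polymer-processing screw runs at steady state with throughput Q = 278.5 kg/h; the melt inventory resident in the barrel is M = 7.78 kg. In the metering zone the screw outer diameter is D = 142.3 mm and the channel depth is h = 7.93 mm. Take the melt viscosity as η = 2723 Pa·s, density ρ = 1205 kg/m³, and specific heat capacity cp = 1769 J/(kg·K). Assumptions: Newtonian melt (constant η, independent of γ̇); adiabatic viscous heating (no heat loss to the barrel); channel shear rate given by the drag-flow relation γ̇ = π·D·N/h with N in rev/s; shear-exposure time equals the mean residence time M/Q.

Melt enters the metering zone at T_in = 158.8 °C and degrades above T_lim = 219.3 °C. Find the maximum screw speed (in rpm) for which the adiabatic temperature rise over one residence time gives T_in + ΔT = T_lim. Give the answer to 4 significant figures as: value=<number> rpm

value=23.10 rpm

Convert throughput: Q = 278.5 kg/h = 278.5/3600 = 0.0773611 kg/s
t_res = M / Q_s = 7.78 ÷ 0.0773611 = 100.567 s
Geometry in SI: D = 142.3 mm → 0.1423 m, h = 7.93 mm → 0.00793 m
ΔT_a = T_lim − T_in = 219.3 °C − 158.8 °C = 60.5 K
Invert ΔT = ηγ̇²t_res/(ρcp) for γ̇: γ̇_max² = ΔT_a ρ cp / (η t_res) = 60.5·1205·1769 / (2723·100.567) = 470.94 s⁻²
Take the square root: γ̇_max = √(470.94) = 21.7012 s⁻¹
Solve γ̇ = πDN/h for N: N_max = γ̇_max·h/(π·D) = 21.7012 × 0.00793 / (π × 0.1423) = 0.384947 rev/s = 23.0968 rpm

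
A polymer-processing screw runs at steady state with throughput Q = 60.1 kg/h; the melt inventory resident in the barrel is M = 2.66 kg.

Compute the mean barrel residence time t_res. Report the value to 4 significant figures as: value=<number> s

Throughput in SI: Q_s = 60.1 kg/h ÷ 3600 s/h = 0.0166944 kg/s
Mean residence time: t_res = M/Q_s = 2.66 kg / 0.0166944 kg/s = 159.334 s

value=159.3 s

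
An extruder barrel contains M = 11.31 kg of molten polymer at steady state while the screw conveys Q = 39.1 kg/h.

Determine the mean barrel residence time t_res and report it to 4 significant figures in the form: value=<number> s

Convert throughput: Q = 39.1 kg/h = 39.1/3600 = 0.0108611 kg/s
Mean residence time: t_res = M/Q_s = 11.31 kg / 0.0108611 kg/s = 1041.33 s

value=1041. s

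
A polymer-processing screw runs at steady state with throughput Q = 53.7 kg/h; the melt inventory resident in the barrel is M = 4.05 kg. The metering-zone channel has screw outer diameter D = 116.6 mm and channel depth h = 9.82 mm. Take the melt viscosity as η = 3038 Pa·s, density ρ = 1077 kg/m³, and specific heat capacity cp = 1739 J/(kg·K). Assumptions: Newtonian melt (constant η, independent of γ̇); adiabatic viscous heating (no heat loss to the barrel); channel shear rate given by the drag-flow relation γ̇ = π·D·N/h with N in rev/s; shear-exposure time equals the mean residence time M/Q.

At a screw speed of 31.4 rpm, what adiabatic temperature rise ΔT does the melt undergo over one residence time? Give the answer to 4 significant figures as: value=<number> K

value=167.8 K

Q_s = Q / 3600 = 53.7 / 3600 = 0.0149167 kg/s
t_res = M / Q_s = 4.05 / 0.0149167 = 271.508 s
D = 116.6 mm = 0.1166 m;  h = 9.82 mm = 0.00982 m;  N = 31.4 rpm / 60 = 0.523333 rev/s
γ̇ = π·D·N / h = π · 0.1166 · 0.523333 / 0.00982 = 19.5216 s⁻¹
ΔT = η·γ̇²·t_res/(ρ·cp) = [3038 × 19.5216² × 271.508] / [1077 × 1739] = 167.836 K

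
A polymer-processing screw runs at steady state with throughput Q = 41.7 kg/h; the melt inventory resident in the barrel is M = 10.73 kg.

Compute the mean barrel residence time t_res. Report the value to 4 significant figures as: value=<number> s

value=926.3 s

Convert throughput: Q = 41.7 kg/h = 41.7/3600 = 0.0115833 kg/s
Mean residence time: t_res = M/Q_s = 10.73 kg / 0.0115833 kg/s = 926.331 s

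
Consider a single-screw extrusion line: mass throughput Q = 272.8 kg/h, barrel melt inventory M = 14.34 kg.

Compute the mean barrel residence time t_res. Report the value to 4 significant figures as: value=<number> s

Convert throughput: Q = 272.8 kg/h = 272.8/3600 = 0.0757778 kg/s
t_res = M / Q_s = 14.34 / 0.0757778 = 189.238 s

value=189.2 s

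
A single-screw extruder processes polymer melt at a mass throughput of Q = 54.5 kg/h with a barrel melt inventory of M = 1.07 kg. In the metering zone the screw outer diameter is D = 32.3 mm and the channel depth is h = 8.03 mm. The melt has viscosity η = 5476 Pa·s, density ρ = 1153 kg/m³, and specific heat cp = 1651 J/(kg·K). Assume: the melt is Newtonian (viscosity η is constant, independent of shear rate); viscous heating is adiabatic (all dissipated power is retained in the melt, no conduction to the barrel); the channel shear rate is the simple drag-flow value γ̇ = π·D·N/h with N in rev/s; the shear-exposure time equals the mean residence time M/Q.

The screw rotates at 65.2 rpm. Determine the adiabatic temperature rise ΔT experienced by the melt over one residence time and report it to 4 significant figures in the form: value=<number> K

Convert throughput: Q = 54.5 kg/h = 54.5/3600 = 0.0151389 kg/s
t_res = M / Q_s = 1.07 / 0.0151389 = 70.6789 s
Geometry in metres: D = 32.3 mm → 0.0323 m, h = 8.03 mm → 0.00803 m; screw speed N = 65.2 rpm = 1.08667 rev/s
γ̇ = π D N / h = (π)(0.0323)(1.08667) / 0.00803 = 13.732 s⁻¹
ΔT = η·γ̇²·t_res/(ρ·cp) = [5476 × 13.732² × 70.6789] / [1153 × 1651] = 38.3392 K

value=38.34 K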